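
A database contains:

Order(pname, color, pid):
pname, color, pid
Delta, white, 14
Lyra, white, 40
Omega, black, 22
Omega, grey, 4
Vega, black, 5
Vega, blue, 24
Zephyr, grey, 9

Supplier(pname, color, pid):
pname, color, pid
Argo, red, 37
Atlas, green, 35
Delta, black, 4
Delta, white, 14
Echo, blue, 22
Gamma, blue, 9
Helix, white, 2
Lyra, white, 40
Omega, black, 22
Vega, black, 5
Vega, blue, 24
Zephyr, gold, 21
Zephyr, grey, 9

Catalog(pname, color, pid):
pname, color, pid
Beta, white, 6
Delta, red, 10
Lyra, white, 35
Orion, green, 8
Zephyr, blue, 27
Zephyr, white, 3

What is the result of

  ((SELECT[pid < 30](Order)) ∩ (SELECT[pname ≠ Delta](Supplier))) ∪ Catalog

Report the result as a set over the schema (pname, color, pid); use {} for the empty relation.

Selection pid < 30: {(Delta, white, 14), (Omega, black, 22), (Omega, grey, 4), (Vega, black, 5), (Vega, blue, 24), (Zephyr, grey, 9)}
Selection pname ≠ Delta: {(Argo, red, 37), (Atlas, green, 35), (Echo, blue, 22), (Gamma, blue, 9), (Helix, white, 2), (Lyra, white, 40), (Omega, black, 22), (Vega, black, 5), (Vega, blue, 24), (Zephyr, gold, 21), (Zephyr, grey, 9)}
Taking the intersection: {(Omega, black, 22), (Vega, black, 5), (Vega, blue, 24), (Zephyr, grey, 9)}
Taking the union: {(Beta, white, 6), (Delta, red, 10), (Lyra, white, 35), (Omega, black, 22), (Orion, green, 8), (Vega, black, 5), (Vega, blue, 24), (Zephyr, blue, 27), (Zephyr, grey, 9), (Zephyr, white, 3)}

{(Beta, white, 6), (Delta, red, 10), (Lyra, white, 35), (Omega, black, 22), (Orion, green, 8), (Vega, black, 5), (Vega, blue, 24), (Zephyr, blue, 27), (Zephyr, grey, 9), (Zephyr, white, 3)}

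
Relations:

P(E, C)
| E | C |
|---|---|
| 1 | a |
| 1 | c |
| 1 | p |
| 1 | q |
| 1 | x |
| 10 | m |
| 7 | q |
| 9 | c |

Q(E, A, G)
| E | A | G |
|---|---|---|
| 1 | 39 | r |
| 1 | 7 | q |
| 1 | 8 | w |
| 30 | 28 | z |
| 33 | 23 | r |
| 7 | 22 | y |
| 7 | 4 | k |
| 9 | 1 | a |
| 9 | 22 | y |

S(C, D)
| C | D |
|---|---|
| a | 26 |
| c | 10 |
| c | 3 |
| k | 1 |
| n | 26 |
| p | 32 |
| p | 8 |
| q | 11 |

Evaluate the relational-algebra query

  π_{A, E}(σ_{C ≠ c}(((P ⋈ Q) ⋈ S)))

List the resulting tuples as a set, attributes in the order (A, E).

{(22, 7), (39, 1), (4, 7), (7, 1), (8, 1)}

Natural join on E: {(1, a, 39, r), (1, a, 7, q), (1, a, 8, w), (1, c, 39, r), (1, c, 7, q), (1, c, 8, w), (1, p, 39, r), (1, p, 7, q), (1, p, 8, w), (1, q, 39, r), (1, q, 7, q), (1, q, 8, w), (1, x, 39, r), (1, x, 7, q), (1, x, 8, w), (7, q, 22, y), (7, q, 4, k), (9, c, 1, a), (9, c, 22, y)}
Natural join on C: {(1, a, 39, r, 26), (1, a, 7, q, 26), (1, a, 8, w, 26), (1, c, 39, r, 10), (1, c, 39, r, 3), (1, c, 7, q, 10), (1, c, 7, q, 3), (1, c, 8, w, 10), (1, c, 8, w, 3), (1, p, 39, r, 32), (1, p, 39, r, 8), (1, p, 7, q, 32), (1, p, 7, q, 8), (1, p, 8, w, 32), (1, p, 8, w, 8), (1, q, 39, r, 11), (1, q, 7, q, 11), (1, q, 8, w, 11), (7, q, 22, y, 11), (7, q, 4, k, 11), (9, c, 1, a, 10), (9, c, 1, a, 3), (9, c, 22, y, 10), (9, c, 22, y, 3)}
Apply σ_{C ≠ c}; surviving tuples: {(1, a, 39, r, 26), (1, a, 7, q, 26), (1, a, 8, w, 26), (1, p, 39, r, 32), (1, p, 39, r, 8), (1, p, 7, q, 32), (1, p, 7, q, 8), (1, p, 8, w, 32), (1, p, 8, w, 8), (1, q, 39, r, 11), (1, q, 7, q, 11), (1, q, 8, w, 11), (7, q, 22, y, 11), (7, q, 4, k, 11)}
π[A, E]: project onto (A, E) (9 duplicate(s) eliminated) → {(22, 7), (39, 1), (4, 7), (7, 1), (8, 1)}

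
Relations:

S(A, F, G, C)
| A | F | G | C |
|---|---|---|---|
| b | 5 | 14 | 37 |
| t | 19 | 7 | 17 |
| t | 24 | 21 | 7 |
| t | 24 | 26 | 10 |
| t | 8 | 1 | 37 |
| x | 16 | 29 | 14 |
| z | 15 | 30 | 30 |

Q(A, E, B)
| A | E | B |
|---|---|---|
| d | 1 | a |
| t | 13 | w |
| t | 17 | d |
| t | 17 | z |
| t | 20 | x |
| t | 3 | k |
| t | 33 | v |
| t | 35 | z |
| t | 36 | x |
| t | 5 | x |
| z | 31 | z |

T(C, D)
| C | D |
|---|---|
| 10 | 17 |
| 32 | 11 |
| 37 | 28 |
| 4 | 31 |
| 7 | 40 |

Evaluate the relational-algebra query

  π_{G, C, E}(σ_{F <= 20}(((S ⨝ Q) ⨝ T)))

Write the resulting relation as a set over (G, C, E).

Joining S and Q on A yields {(t, 19, 7, 17, 13, w), (t, 19, 7, 17, 17, d), (t, 19, 7, 17, 17, z), (t, 19, 7, 17, 20, x), (t, 19, 7, 17, 3, k), (t, 19, 7, 17, 33, v), (t, 19, 7, 17, 35, z), (t, 19, 7, 17, 36, x), (t, 19, 7, 17, 5, x), (t, 24, 21, 7, 13, w), (t, 24, 21, 7, 17, d), (t, 24, 21, 7, 17, z), (t, 24, 21, 7, 20, x), (t, 24, 21, 7, 3, k), (t, 24, 21, 7, 33, v), (t, 24, 21, 7, 35, z), (t, 24, 21, 7, 36, x), (t, 24, 21, 7, 5, x), (t, 24, 26, 10, 13, w), (t, 24, 26, 10, 17, d), (t, 24, 26, 10, 17, z), (t, 24, 26, 10, 20, x), (t, 24, 26, 10, 3, k), (t, 24, 26, 10, 33, v), (t, 24, 26, 10, 35, z), (t, 24, 26, 10, 36, x), (t, 24, 26, 10, 5, x), (t, 8, 1, 37, 13, w), (t, 8, 1, 37, 17, d), (t, 8, 1, 37, 17, z), (t, 8, 1, 37, 20, x), (t, 8, 1, 37, 3, k), (t, 8, 1, 37, 33, v), (t, 8, 1, 37, 35, z), (t, 8, 1, 37, 36, x), (t, 8, 1, 37, 5, x), (z, 15, 30, 30, 31, z)}.
Joining (S ⨝ Q) and T on C yields {(t, 24, 21, 7, 13, w, 40), (t, 24, 21, 7, 17, d, 40), (t, 24, 21, 7, 17, z, 40), (t, 24, 21, 7, 20, x, 40), (t, 24, 21, 7, 3, k, 40), (t, 24, 21, 7, 33, v, 40), (t, 24, 21, 7, 35, z, 40), (t, 24, 21, 7, 36, x, 40), (t, 24, 21, 7, 5, x, 40), (t, 24, 26, 10, 13, w, 17), (t, 24, 26, 10, 17, d, 17), (t, 24, 26, 10, 17, z, 17), (t, 24, 26, 10, 20, x, 17), (t, 24, 26, 10, 3, k, 17), (t, 24, 26, 10, 33, v, 17), (t, 24, 26, 10, 35, z, 17), (t, 24, 26, 10, 36, x, 17), (t, 24, 26, 10, 5, x, 17), (t, 8, 1, 37, 13, w, 28), (t, 8, 1, 37, 17, d, 28), (t, 8, 1, 37, 17, z, 28), (t, 8, 1, 37, 20, x, 28), (t, 8, 1, 37, 3, k, 28), (t, 8, 1, 37, 33, v, 28), (t, 8, 1, 37, 35, z, 28), (t, 8, 1, 37, 36, x, 28), (t, 8, 1, 37, 5, x, 28)}.
Apply σ_{F <= 20}; surviving tuples: {(t, 8, 1, 37, 13, w, 28), (t, 8, 1, 37, 17, d, 28), (t, 8, 1, 37, 17, z, 28), (t, 8, 1, 37, 20, x, 28), (t, 8, 1, 37, 3, k, 28), (t, 8, 1, 37, 33, v, 28), (t, 8, 1, 37, 35, z, 28), (t, 8, 1, 37, 36, x, 28), (t, 8, 1, 37, 5, x, 28)}
Keep only column(s) G, C, E (1 duplicate(s) eliminated): {(1, 37, 13), (1, 37, 17), (1, 37, 20), (1, 37, 3), (1, 37, 33), (1, 37, 35), (1, 37, 36), (1, 37, 5)}

{(1, 37, 13), (1, 37, 17), (1, 37, 20), (1, 37, 3), (1, 37, 33), (1, 37, 35), (1, 37, 36), (1, 37, 5)}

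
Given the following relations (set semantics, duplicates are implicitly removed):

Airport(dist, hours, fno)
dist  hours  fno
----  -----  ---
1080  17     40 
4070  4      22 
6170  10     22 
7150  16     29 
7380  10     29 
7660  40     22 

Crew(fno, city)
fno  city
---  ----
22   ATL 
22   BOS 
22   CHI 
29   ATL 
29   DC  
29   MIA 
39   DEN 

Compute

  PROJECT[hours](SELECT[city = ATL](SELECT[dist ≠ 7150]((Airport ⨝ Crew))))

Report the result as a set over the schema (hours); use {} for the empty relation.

Natural join on fno: {(4070, 4, 22, ATL), (4070, 4, 22, BOS), (4070, 4, 22, CHI), (6170, 10, 22, ATL), (6170, 10, 22, BOS), (6170, 10, 22, CHI), (7150, 16, 29, ATL), (7150, 16, 29, DC), (7150, 16, 29, MIA), (7380, 10, 29, ATL), (7380, 10, 29, DC), (7380, 10, 29, MIA), (7660, 40, 22, ATL), (7660, 40, 22, BOS), (7660, 40, 22, CHI)}
Selection dist ≠ 7150: {(4070, 4, 22, ATL), (4070, 4, 22, BOS), (4070, 4, 22, CHI), (6170, 10, 22, ATL), (6170, 10, 22, BOS), (6170, 10, 22, CHI), (7380, 10, 29, ATL), (7380, 10, 29, DC), (7380, 10, 29, MIA), (7660, 40, 22, ATL), (7660, 40, 22, BOS), (7660, 40, 22, CHI)}
Selection city = ATL: {(4070, 4, 22, ATL), (6170, 10, 22, ATL), (7380, 10, 29, ATL), (7660, 40, 22, ATL)}
π[hours]: project onto (hours) (1 duplicate(s) eliminated) → {10, 4, 40}

{10, 4, 40}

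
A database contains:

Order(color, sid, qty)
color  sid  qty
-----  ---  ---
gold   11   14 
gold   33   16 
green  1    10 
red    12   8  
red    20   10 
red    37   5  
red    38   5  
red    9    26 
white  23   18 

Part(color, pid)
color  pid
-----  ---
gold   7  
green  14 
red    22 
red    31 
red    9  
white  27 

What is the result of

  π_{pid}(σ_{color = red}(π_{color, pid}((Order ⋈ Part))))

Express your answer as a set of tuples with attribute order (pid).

{22, 31, 9}

Natural join on color: {(gold, 11, 14, 7), (gold, 33, 16, 7), (green, 1, 10, 14), (red, 12, 8, 22), (red, 12, 8, 31), (red, 12, 8, 9), (red, 20, 10, 22), (red, 20, 10, 31), (red, 20, 10, 9), (red, 37, 5, 22), (red, 37, 5, 31), (red, 37, 5, 9), (red, 38, 5, 22), (red, 38, 5, 31), (red, 38, 5, 9), (red, 9, 26, 22), (red, 9, 26, 31), (red, 9, 26, 9), (white, 23, 18, 27)}
π_{color, pid} gives {(gold, 7), (green, 14), (red, 22), (red, 31), (red, 9), (white, 27)} (13 duplicate(s) eliminated).
Selection color = red: {(red, 22), (red, 31), (red, 9)}
π_{pid} gives {22, 31, 9}.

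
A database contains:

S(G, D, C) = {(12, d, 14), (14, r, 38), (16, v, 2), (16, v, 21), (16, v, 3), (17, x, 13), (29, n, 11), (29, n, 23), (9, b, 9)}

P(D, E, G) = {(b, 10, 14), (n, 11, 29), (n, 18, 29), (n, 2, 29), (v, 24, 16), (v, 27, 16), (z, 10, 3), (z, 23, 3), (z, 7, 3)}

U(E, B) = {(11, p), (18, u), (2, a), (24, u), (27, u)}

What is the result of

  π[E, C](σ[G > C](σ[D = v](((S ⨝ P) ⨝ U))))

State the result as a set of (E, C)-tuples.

Natural join on G, D: {(16, v, 2, 24), (16, v, 2, 27), (16, v, 21, 24), (16, v, 21, 27), (16, v, 3, 24), (16, v, 3, 27), (29, n, 11, 11), (29, n, 11, 18), (29, n, 11, 2), (29, n, 23, 11), (29, n, 23, 18), (29, n, 23, 2)}
Natural join on E: {(16, v, 2, 24, u), (16, v, 2, 27, u), (16, v, 21, 24, u), (16, v, 21, 27, u), (16, v, 3, 24, u), (16, v, 3, 27, u), (29, n, 11, 11, p), (29, n, 11, 18, u), (29, n, 11, 2, a), (29, n, 23, 11, p), (29, n, 23, 18, u), (29, n, 23, 2, a)}
Apply σ_{D = v}; surviving tuples: {(16, v, 2, 24, u), (16, v, 2, 27, u), (16, v, 21, 24, u), (16, v, 21, 27, u), (16, v, 3, 24, u), (16, v, 3, 27, u)}
Apply σ_{G > C}; surviving tuples: {(16, v, 2, 24, u), (16, v, 2, 27, u), (16, v, 3, 24, u), (16, v, 3, 27, u)}
π[E, C]: project onto (E, C) → {(24, 2), (24, 3), (27, 2), (27, 3)}

{(24, 2), (24, 3), (27, 2), (27, 3)}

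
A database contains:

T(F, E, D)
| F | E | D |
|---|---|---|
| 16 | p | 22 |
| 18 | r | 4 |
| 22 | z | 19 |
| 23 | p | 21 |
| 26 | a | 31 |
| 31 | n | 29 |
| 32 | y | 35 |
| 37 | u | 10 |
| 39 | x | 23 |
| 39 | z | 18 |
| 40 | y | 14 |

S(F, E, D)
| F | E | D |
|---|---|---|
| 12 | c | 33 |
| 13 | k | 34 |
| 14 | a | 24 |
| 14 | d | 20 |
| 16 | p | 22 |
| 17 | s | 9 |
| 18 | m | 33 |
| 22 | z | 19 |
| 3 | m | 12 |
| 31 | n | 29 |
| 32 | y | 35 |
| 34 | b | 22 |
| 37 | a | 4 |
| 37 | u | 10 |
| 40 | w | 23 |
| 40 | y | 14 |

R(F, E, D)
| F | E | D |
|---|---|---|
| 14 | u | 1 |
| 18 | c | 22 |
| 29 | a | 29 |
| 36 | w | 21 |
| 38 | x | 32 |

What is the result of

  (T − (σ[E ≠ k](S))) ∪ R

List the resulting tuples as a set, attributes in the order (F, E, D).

{(14, u, 1), (18, c, 22), (18, r, 4), (23, p, 21), (26, a, 31), (29, a, 29), (36, w, 21), (38, x, 32), (39, x, 23), (39, z, 18)}

σ[E ≠ k]: keep tuples satisfying E ≠ k → {(12, c, 33), (14, a, 24), (14, d, 20), (16, p, 22), (17, s, 9), (18, m, 33), (22, z, 19), (3, m, 12), (31, n, 29), (32, y, 35), (34, b, 22), (37, a, 4), (37, u, 10), (40, w, 23), (40, y, 14)}
Set difference of the two operands is {(18, r, 4), (23, p, 21), (26, a, 31), (39, x, 23), (39, z, 18)}.
Set union of the two operands is {(14, u, 1), (18, c, 22), (18, r, 4), (23, p, 21), (26, a, 31), (29, a, 29), (36, w, 21), (38, x, 32), (39, x, 23), (39, z, 18)}.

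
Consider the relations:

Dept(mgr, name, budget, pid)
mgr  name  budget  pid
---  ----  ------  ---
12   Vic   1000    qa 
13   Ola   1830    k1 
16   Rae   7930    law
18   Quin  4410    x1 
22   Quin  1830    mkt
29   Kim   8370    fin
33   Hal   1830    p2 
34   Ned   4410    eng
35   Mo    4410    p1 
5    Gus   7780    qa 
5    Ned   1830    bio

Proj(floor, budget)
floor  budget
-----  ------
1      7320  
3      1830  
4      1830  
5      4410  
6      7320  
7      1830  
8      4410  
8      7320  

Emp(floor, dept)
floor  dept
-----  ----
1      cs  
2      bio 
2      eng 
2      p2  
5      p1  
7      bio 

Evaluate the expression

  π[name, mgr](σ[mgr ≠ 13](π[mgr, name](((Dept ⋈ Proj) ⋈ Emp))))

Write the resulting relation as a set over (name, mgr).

{(Hal, 33), (Mo, 35), (Ned, 34), (Ned, 5), (Quin, 18), (Quin, 22)}

Dept ⋈ Proj (natural join on budget): {(13, Ola, 1830, k1, 3), (13, Ola, 1830, k1, 4), (13, Ola, 1830, k1, 7), (18, Quin, 4410, x1, 5), (18, Quin, 4410, x1, 8), (22, Quin, 1830, mkt, 3), (22, Quin, 1830, mkt, 4), (22, Quin, 1830, mkt, 7), (33, Hal, 1830, p2, 3), (33, Hal, 1830, p2, 4), (33, Hal, 1830, p2, 7), (34, Ned, 4410, eng, 5), (34, Ned, 4410, eng, 8), (35, Mo, 4410, p1, 5), (35, Mo, 4410, p1, 8), (5, Ned, 1830, bio, 3), (5, Ned, 1830, bio, 4), (5, Ned, 1830, bio, 7)}
(Dept ⋈ Proj) ⋈ Emp (natural join on floor): {(13, Ola, 1830, k1, 7, bio), (18, Quin, 4410, x1, 5, p1), (22, Quin, 1830, mkt, 7, bio), (33, Hal, 1830, p2, 7, bio), (34, Ned, 4410, eng, 5, p1), (35, Mo, 4410, p1, 5, p1), (5, Ned, 1830, bio, 7, bio)}
π_{mgr, name} gives {(13, Ola), (18, Quin), (22, Quin), (33, Hal), (34, Ned), (35, Mo), (5, Ned)}.
Filtering on mgr ≠ 13 leaves {(18, Quin), (22, Quin), (33, Hal), (34, Ned), (35, Mo), (5, Ned)}.
π_{name, mgr} gives {(Hal, 33), (Mo, 35), (Ned, 34), (Ned, 5), (Quin, 18), (Quin, 22)}.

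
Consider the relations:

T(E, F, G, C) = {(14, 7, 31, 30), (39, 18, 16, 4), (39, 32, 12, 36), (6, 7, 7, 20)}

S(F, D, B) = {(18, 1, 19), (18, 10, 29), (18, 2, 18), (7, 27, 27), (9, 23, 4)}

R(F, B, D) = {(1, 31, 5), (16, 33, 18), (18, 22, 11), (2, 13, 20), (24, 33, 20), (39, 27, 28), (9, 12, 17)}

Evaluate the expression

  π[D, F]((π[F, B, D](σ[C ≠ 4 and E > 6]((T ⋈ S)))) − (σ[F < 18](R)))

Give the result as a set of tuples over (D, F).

Joining T and S on F yields {(14, 7, 31, 30, 27, 27), (39, 18, 16, 4, 1, 19), (39, 18, 16, 4, 10, 29), (39, 18, 16, 4, 2, 18), (6, 7, 7, 20, 27, 27)}.
Selection C ≠ 4 and E > 6: {(14, 7, 31, 30, 27, 27)}
π[F, B, D]: project onto (F, B, D) → {(7, 27, 27)}
Selection F < 18: {(1, 31, 5), (16, 33, 18), (2, 13, 20), (9, 12, 17)}
Set difference of the two operands is {(7, 27, 27)}.
π[D, F]: project onto (D, F) → {(27, 7)}

{(27, 7)}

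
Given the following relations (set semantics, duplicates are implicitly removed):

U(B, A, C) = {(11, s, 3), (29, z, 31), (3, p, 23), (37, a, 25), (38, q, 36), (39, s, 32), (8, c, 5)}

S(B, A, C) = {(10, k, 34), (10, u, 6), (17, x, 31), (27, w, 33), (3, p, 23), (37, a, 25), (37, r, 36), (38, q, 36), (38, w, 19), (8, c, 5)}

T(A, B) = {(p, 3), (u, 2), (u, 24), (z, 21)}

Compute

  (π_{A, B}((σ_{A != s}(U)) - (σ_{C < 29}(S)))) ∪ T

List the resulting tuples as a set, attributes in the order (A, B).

σ[A != s]: keep tuples satisfying A != s → {(29, z, 31), (3, p, 23), (37, a, 25), (38, q, 36), (8, c, 5)}
σ[C < 29]: keep tuples satisfying C < 29 → {(10, u, 6), (3, p, 23), (37, a, 25), (38, w, 19), (8, c, 5)}
Set difference of the two operands is {(29, z, 31), (38, q, 36)}.
π[A, B]: project onto (A, B) → {(q, 38), (z, 29)}
Set union of the two operands is {(p, 3), (q, 38), (u, 2), (u, 24), (z, 21), (z, 29)}.

{(p, 3), (q, 38), (u, 2), (u, 24), (z, 21), (z, 29)}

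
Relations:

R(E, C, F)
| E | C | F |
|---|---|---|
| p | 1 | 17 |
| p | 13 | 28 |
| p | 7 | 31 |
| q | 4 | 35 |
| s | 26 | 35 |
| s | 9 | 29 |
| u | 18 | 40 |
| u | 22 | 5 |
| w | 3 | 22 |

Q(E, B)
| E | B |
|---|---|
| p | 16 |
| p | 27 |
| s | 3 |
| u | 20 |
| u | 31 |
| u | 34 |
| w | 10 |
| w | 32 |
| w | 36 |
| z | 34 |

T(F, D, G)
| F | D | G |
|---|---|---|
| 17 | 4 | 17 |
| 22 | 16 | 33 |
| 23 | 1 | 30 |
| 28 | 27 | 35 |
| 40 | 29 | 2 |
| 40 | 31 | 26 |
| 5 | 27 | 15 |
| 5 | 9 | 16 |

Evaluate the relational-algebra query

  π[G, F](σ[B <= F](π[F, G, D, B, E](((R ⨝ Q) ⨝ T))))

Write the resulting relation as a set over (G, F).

Natural join on E: {(p, 1, 17, 16), (p, 1, 17, 27), (p, 13, 28, 16), (p, 13, 28, 27), (p, 7, 31, 16), (p, 7, 31, 27), (s, 26, 35, 3), (s, 9, 29, 3), (u, 18, 40, 20), (u, 18, 40, 31), (u, 18, 40, 34), (u, 22, 5, 20), (u, 22, 5, 31), (u, 22, 5, 34), (w, 3, 22, 10), (w, 3, 22, 32), (w, 3, 22, 36)}
Natural join on F: {(p, 1, 17, 16, 4, 17), (p, 1, 17, 27, 4, 17), (p, 13, 28, 16, 27, 35), (p, 13, 28, 27, 27, 35), (u, 18, 40, 20, 29, 2), (u, 18, 40, 20, 31, 26), (u, 18, 40, 31, 29, 2), (u, 18, 40, 31, 31, 26), (u, 18, 40, 34, 29, 2), (u, 18, 40, 34, 31, 26), (u, 22, 5, 20, 27, 15), (u, 22, 5, 20, 9, 16), (u, 22, 5, 31, 27, 15), (u, 22, 5, 31, 9, 16), (u, 22, 5, 34, 27, 15), (u, 22, 5, 34, 9, 16), (w, 3, 22, 10, 16, 33), (w, 3, 22, 32, 16, 33), (w, 3, 22, 36, 16, 33)}
Keep only column(s) F, G, D, B, E: {(17, 17, 4, 16, p), (17, 17, 4, 27, p), (22, 33, 16, 10, w), (22, 33, 16, 32, w), (22, 33, 16, 36, w), (28, 35, 27, 16, p), (28, 35, 27, 27, p), (40, 2, 29, 20, u), (40, 2, 29, 31, u), (40, 2, 29, 34, u), (40, 26, 31, 20, u), (40, 26, 31, 31, u), (40, 26, 31, 34, u), (5, 15, 27, 20, u), (5, 15, 27, 31, u), (5, 15, 27, 34, u), (5, 16, 9, 20, u), (5, 16, 9, 31, u), (5, 16, 9, 34, u)}
Filtering on B <= F leaves {(17, 17, 4, 16, p), (22, 33, 16, 10, w), (28, 35, 27, 16, p), (28, 35, 27, 27, p), (40, 2, 29, 20, u), (40, 2, 29, 31, u), (40, 2, 29, 34, u), (40, 26, 31, 20, u), (40, 26, 31, 31, u), (40, 26, 31, 34, u)}.
Keep only column(s) G, F (5 duplicate(s) eliminated): {(17, 17), (2, 40), (26, 40), (33, 22), (35, 28)}

{(17, 17), (2, 40), (26, 40), (33, 22), (35, 28)}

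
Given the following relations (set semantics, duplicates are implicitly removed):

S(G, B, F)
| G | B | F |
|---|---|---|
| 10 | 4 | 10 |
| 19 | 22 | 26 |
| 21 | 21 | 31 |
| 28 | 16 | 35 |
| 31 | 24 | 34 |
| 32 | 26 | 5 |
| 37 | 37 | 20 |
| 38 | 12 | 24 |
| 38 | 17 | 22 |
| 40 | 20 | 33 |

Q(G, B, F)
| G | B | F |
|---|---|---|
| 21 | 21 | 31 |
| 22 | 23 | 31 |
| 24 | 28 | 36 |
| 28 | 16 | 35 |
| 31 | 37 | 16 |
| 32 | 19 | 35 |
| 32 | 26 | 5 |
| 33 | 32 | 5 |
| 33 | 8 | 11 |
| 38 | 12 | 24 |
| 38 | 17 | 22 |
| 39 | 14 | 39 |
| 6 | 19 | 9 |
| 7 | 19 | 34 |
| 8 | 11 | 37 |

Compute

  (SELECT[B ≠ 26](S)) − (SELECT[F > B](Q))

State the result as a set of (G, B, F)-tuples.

Filtering on B ≠ 26 leaves {(10, 4, 10), (19, 22, 26), (21, 21, 31), (28, 16, 35), (31, 24, 34), (37, 37, 20), (38, 12, 24), (38, 17, 22), (40, 20, 33)}.
Filtering on F > B leaves {(21, 21, 31), (22, 23, 31), (24, 28, 36), (28, 16, 35), (32, 19, 35), (33, 8, 11), (38, 12, 24), (38, 17, 22), (39, 14, 39), (7, 19, 34), (8, 11, 37)}.
Taking the difference: {(10, 4, 10), (19, 22, 26), (31, 24, 34), (37, 37, 20), (40, 20, 33)}

{(10, 4, 10), (19, 22, 26), (31, 24, 34), (37, 37, 20), (40, 20, 33)}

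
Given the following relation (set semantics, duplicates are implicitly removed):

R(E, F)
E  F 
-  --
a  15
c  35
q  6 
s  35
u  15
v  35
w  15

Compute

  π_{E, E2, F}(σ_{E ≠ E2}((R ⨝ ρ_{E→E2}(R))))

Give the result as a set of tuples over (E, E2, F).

{(a, u, 15), (a, w, 15), (c, s, 35), (c, v, 35), (s, c, 35), (s, v, 35), (u, a, 15), (u, w, 15), (v, c, 35), (v, s, 35), (w, a, 15), (w, u, 15)}

ρ[E→E2]: schema becomes (E2, F); tuples unchanged.
Joining R and ρ_{E→E2}(R) on F yields {(a, 15, a), (a, 15, u), (a, 15, w), (c, 35, c), (c, 35, s), (c, 35, v), (q, 6, q), (s, 35, c), (s, 35, s), (s, 35, v), (u, 15, a), (u, 15, u), (u, 15, w), (v, 35, c), (v, 35, s), (v, 35, v), (w, 15, a), (w, 15, u), (w, 15, w)}.
σ[E ≠ E2]: keep tuples satisfying E ≠ E2 → {(a, 15, u), (a, 15, w), (c, 35, s), (c, 35, v), (s, 35, c), (s, 35, v), (u, 15, a), (u, 15, w), (v, 35, c), (v, 35, s), (w, 15, a), (w, 15, u)}
Keep only column(s) E, E2, F: {(a, u, 15), (a, w, 15), (c, s, 35), (c, v, 35), (s, c, 35), (s, v, 35), (u, a, 15), (u, w, 15), (v, c, 35), (v, s, 35), (w, a, 15), (w, u, 15)}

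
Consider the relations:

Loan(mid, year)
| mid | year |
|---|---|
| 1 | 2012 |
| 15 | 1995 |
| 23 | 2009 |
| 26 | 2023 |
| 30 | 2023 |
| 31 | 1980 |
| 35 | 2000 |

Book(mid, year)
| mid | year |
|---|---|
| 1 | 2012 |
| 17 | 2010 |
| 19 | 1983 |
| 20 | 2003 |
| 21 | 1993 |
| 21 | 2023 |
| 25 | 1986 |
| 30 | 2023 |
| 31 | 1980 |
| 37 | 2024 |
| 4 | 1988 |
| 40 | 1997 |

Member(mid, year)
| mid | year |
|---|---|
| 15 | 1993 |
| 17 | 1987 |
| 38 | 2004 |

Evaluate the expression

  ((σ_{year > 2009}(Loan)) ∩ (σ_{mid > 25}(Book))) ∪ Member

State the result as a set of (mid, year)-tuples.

Filtering on year > 2009 leaves {(1, 2012), (26, 2023), (30, 2023)}.
Filtering on mid > 25 leaves {(30, 2023), (31, 1980), (37, 2024), (40, 1997)}.
Set intersection of the two operands is {(30, 2023)}.
Set union of the two operands is {(15, 1993), (17, 1987), (30, 2023), (38, 2004)}.

{(15, 1993), (17, 1987), (30, 2023), (38, 2004)}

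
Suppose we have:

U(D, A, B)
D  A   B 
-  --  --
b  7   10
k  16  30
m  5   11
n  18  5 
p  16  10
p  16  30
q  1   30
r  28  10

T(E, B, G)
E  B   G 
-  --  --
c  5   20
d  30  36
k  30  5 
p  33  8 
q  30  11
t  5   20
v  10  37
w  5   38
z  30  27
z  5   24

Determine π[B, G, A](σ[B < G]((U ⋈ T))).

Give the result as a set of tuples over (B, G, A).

Joining U and T on B yields {(b, 7, 10, v, 37), (k, 16, 30, d, 36), (k, 16, 30, k, 5), (k, 16, 30, q, 11), (k, 16, 30, z, 27), (n, 18, 5, c, 20), (n, 18, 5, t, 20), (n, 18, 5, w, 38), (n, 18, 5, z, 24), (p, 16, 10, v, 37), (p, 16, 30, d, 36), (p, 16, 30, k, 5), (p, 16, 30, q, 11), (p, 16, 30, z, 27), (q, 1, 30, d, 36), (q, 1, 30, k, 5), (q, 1, 30, q, 11), (q, 1, 30, z, 27), (r, 28, 10, v, 37)}.
Selection B < G: {(b, 7, 10, v, 37), (k, 16, 30, d, 36), (n, 18, 5, c, 20), (n, 18, 5, t, 20), (n, 18, 5, w, 38), (n, 18, 5, z, 24), (p, 16, 10, v, 37), (p, 16, 30, d, 36), (q, 1, 30, d, 36), (r, 28, 10, v, 37)}
Projecting to B, G, A (2 duplicate(s) eliminated): {(10, 37, 16), (10, 37, 28), (10, 37, 7), (30, 36, 1), (30, 36, 16), (5, 20, 18), (5, 24, 18), (5, 38, 18)}

{(10, 37, 16), (10, 37, 28), (10, 37, 7), (30, 36, 1), (30, 36, 16), (5, 20, 18), (5, 24, 18), (5, 38, 18)}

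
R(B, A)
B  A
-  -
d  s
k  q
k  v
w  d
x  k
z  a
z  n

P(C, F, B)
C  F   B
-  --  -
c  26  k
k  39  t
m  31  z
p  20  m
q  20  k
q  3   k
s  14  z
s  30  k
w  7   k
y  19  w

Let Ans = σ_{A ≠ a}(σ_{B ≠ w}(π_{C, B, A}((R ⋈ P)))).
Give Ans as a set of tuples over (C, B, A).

{(c, k, q), (c, k, v), (m, z, n), (q, k, q), (q, k, v), (s, k, q), (s, k, v), (s, z, n), (w, k, q), (w, k, v)}

Natural join on B: {(k, q, c, 26), (k, q, q, 20), (k, q, q, 3), (k, q, s, 30), (k, q, w, 7), (k, v, c, 26), (k, v, q, 20), (k, v, q, 3), (k, v, s, 30), (k, v, w, 7), (w, d, y, 19), (z, a, m, 31), (z, a, s, 14), (z, n, m, 31), (z, n, s, 14)}
Projecting to C, B, A (2 duplicate(s) eliminated): {(c, k, q), (c, k, v), (m, z, a), (m, z, n), (q, k, q), (q, k, v), (s, k, q), (s, k, v), (s, z, a), (s, z, n), (w, k, q), (w, k, v), (y, w, d)}
Apply σ_{B ≠ w}; surviving tuples: {(c, k, q), (c, k, v), (m, z, a), (m, z, n), (q, k, q), (q, k, v), (s, k, q), (s, k, v), (s, z, a), (s, z, n), (w, k, q), (w, k, v)}
Apply σ_{A ≠ a}; surviving tuples: {(c, k, q), (c, k, v), (m, z, n), (q, k, q), (q, k, v), (s, k, q), (s, k, v), (s, z, n), (w, k, q), (w, k, v)}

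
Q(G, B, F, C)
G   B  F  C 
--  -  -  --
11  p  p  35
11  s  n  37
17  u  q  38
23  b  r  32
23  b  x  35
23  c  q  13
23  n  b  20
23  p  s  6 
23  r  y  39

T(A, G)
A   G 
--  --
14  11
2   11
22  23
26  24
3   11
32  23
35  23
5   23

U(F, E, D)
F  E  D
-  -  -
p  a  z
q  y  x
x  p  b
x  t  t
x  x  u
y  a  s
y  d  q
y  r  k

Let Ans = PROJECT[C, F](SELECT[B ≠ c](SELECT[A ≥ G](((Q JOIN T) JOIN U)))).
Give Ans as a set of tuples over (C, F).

Q ⋈ T (natural join on G): {(11, p, p, 35, 14), (11, p, p, 35, 2), (11, p, p, 35, 3), (11, s, n, 37, 14), (11, s, n, 37, 2), (11, s, n, 37, 3), (23, b, r, 32, 22), (23, b, r, 32, 32), (23, b, r, 32, 35), (23, b, r, 32, 5), (23, b, x, 35, 22), (23, b, x, 35, 32), (23, b, x, 35, 35), (23, b, x, 35, 5), (23, c, q, 13, 22), (23, c, q, 13, 32), (23, c, q, 13, 35), (23, c, q, 13, 5), (23, n, b, 20, 22), (23, n, b, 20, 32), (23, n, b, 20, 35), (23, n, b, 20, 5), (23, p, s, 6, 22), (23, p, s, 6, 32), (23, p, s, 6, 35), (23, p, s, 6, 5), (23, r, y, 39, 22), (23, r, y, 39, 32), (23, r, y, 39, 35), (23, r, y, 39, 5)}
(Q JOIN T) ⋈ U (natural join on F): {(11, p, p, 35, 14, a, z), (11, p, p, 35, 2, a, z), (11, p, p, 35, 3, a, z), (23, b, x, 35, 22, p, b), (23, b, x, 35, 22, t, t), (23, b, x, 35, 22, x, u), (23, b, x, 35, 32, p, b), (23, b, x, 35, 32, t, t), (23, b, x, 35, 32, x, u), (23, b, x, 35, 35, p, b), (23, b, x, 35, 35, t, t), (23, b, x, 35, 35, x, u), (23, b, x, 35, 5, p, b), (23, b, x, 35, 5, t, t), (23, b, x, 35, 5, x, u), (23, c, q, 13, 22, y, x), (23, c, q, 13, 32, y, x), (23, c, q, 13, 35, y, x), (23, c, q, 13, 5, y, x), (23, r, y, 39, 22, a, s), (23, r, y, 39, 22, d, q), (23, r, y, 39, 22, r, k), (23, r, y, 39, 32, a, s), (23, r, y, 39, 32, d, q), (23, r, y, 39, 32, r, k), (23, r, y, 39, 35, a, s), (23, r, y, 39, 35, d, q), (23, r, y, 39, 35, r, k), (23, r, y, 39, 5, a, s), (23, r, y, 39, 5, d, q), (23, r, y, 39, 5, r, k)}
Selection A ≥ G: {(11, p, p, 35, 14, a, z), (23, b, x, 35, 32, p, b), (23, b, x, 35, 32, t, t), (23, b, x, 35, 32, x, u), (23, b, x, 35, 35, p, b), (23, b, x, 35, 35, t, t), (23, b, x, 35, 35, x, u), (23, c, q, 13, 32, y, x), (23, c, q, 13, 35, y, x), (23, r, y, 39, 32, a, s), (23, r, y, 39, 32, d, q), (23, r, y, 39, 32, r, k), (23, r, y, 39, 35, a, s), (23, r, y, 39, 35, d, q), (23, r, y, 39, 35, r, k)}
Selection B ≠ c: {(11, p, p, 35, 14, a, z), (23, b, x, 35, 32, p, b), (23, b, x, 35, 32, t, t), (23, b, x, 35, 32, x, u), (23, b, x, 35, 35, p, b), (23, b, x, 35, 35, t, t), (23, b, x, 35, 35, x, u), (23, r, y, 39, 32, a, s), (23, r, y, 39, 32, d, q), (23, r, y, 39, 32, r, k), (23, r, y, 39, 35, a, s), (23, r, y, 39, 35, d, q), (23, r, y, 39, 35, r, k)}
Projecting to C, F (10 duplicate(s) eliminated): {(35, p), (35, x), (39, y)}

{(35, p), (35, x), (39, y)}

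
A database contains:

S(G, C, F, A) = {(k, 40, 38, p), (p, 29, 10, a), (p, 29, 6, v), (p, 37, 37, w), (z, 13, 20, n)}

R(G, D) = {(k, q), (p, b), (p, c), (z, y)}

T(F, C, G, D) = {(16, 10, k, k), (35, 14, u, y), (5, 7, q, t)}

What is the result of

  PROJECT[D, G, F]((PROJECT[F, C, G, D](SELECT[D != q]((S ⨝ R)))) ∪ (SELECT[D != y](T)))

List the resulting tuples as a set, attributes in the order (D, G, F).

Natural join on G: {(k, 40, 38, p, q), (p, 29, 10, a, b), (p, 29, 10, a, c), (p, 29, 6, v, b), (p, 29, 6, v, c), (p, 37, 37, w, b), (p, 37, 37, w, c), (z, 13, 20, n, y)}
Apply σ_{D != q}; surviving tuples: {(p, 29, 10, a, b), (p, 29, 10, a, c), (p, 29, 6, v, b), (p, 29, 6, v, c), (p, 37, 37, w, b), (p, 37, 37, w, c), (z, 13, 20, n, y)}
π_{F, C, G, D} gives {(10, 29, p, b), (10, 29, p, c), (20, 13, z, y), (37, 37, p, b), (37, 37, p, c), (6, 29, p, b), (6, 29, p, c)}.
Apply σ_{D != y}; surviving tuples: {(16, 10, k, k), (5, 7, q, t)}
Taking the union: {(10, 29, p, b), (10, 29, p, c), (16, 10, k, k), (20, 13, z, y), (37, 37, p, b), (37, 37, p, c), (5, 7, q, t), (6, 29, p, b), (6, 29, p, c)}
π_{D, G, F} gives {(b, p, 10), (b, p, 37), (b, p, 6), (c, p, 10), (c, p, 37), (c, p, 6), (k, k, 16), (t, q, 5), (y, z, 20)}.

{(b, p, 10), (b, p, 37), (b, p, 6), (c, p, 10), (c, p, 37), (c, p, 6), (k, k, 16), (t, q, 5), (y, z, 20)}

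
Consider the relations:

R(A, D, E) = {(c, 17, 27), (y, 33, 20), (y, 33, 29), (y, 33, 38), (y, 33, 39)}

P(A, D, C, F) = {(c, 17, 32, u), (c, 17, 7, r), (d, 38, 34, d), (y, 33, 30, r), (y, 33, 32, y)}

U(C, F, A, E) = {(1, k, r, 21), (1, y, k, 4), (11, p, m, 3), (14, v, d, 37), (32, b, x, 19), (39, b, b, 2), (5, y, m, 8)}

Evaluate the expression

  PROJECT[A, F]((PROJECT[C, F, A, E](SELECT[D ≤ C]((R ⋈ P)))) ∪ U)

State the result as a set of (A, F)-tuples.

R ⋈ P (natural join on A, D): {(c, 17, 27, 32, u), (c, 17, 27, 7, r), (y, 33, 20, 30, r), (y, 33, 20, 32, y), (y, 33, 29, 30, r), (y, 33, 29, 32, y), (y, 33, 38, 30, r), (y, 33, 38, 32, y), (y, 33, 39, 30, r), (y, 33, 39, 32, y)}
σ[D ≤ C]: keep tuples satisfying D ≤ C → {(c, 17, 27, 32, u)}
π[C, F, A, E]: project onto (C, F, A, E) → {(32, u, c, 27)}
Taking the union: {(1, k, r, 21), (1, y, k, 4), (11, p, m, 3), (14, v, d, 37), (32, b, x, 19), (32, u, c, 27), (39, b, b, 2), (5, y, m, 8)}
π[A, F]: project onto (A, F) → {(b, b), (c, u), (d, v), (k, y), (m, p), (m, y), (r, k), (x, b)}

{(b, b), (c, u), (d, v), (k, y), (m, p), (m, y), (r, k), (x, b)}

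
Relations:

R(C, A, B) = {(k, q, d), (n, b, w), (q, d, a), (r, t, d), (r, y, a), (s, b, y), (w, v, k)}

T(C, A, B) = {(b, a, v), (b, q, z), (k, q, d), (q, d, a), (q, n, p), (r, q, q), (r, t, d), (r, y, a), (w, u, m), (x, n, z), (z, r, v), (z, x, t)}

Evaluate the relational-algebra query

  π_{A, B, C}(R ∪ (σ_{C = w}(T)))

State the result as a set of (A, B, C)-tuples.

{(b, w, n), (b, y, s), (d, a, q), (q, d, k), (t, d, r), (u, m, w), (v, k, w), (y, a, r)}

Filtering on C = w leaves {(w, u, m)}.
Taking the union: {(k, q, d), (n, b, w), (q, d, a), (r, t, d), (r, y, a), (s, b, y), (w, u, m), (w, v, k)}
Keep only column(s) A, B, C: {(b, w, n), (b, y, s), (d, a, q), (q, d, k), (t, d, r), (u, m, w), (v, k, w), (y, a, r)}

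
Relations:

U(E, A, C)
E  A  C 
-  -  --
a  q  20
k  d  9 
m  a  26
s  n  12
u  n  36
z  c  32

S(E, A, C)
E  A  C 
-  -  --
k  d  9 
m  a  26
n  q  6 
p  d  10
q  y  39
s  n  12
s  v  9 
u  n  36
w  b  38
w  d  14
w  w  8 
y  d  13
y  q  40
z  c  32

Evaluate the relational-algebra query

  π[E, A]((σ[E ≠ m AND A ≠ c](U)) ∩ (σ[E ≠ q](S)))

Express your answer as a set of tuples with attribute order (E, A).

Filtering on E ≠ m AND A ≠ c leaves {(a, q, 20), (k, d, 9), (s, n, 12), (u, n, 36)}.
Filtering on E ≠ q leaves {(k, d, 9), (m, a, 26), (n, q, 6), (p, d, 10), (s, n, 12), (s, v, 9), (u, n, 36), (w, b, 38), (w, d, 14), (w, w, 8), (y, d, 13), (y, q, 40), (z, c, 32)}.
Taking the intersection: {(k, d, 9), (s, n, 12), (u, n, 36)}
Projecting to E, A: {(k, d), (s, n), (u, n)}

{(k, d), (s, n), (u, n)}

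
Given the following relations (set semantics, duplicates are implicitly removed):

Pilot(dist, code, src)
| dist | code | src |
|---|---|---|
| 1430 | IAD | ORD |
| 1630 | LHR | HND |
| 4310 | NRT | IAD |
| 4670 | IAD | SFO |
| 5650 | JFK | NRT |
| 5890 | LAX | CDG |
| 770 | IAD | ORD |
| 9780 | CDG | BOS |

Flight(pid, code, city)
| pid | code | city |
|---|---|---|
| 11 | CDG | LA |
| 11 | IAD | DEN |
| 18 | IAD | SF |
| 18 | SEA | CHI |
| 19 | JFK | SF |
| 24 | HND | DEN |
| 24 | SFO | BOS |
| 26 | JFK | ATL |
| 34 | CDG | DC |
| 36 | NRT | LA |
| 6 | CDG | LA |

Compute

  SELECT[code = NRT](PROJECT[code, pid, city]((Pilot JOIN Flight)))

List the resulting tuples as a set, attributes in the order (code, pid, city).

Joining Pilot and Flight on code yields {(1430, IAD, ORD, 11, DEN), (1430, IAD, ORD, 18, SF), (4310, NRT, IAD, 36, LA), (4670, IAD, SFO, 11, DEN), (4670, IAD, SFO, 18, SF), (5650, JFK, NRT, 19, SF), (5650, JFK, NRT, 26, ATL), (770, IAD, ORD, 11, DEN), (770, IAD, ORD, 18, SF), (9780, CDG, BOS, 11, LA), (9780, CDG, BOS, 34, DC), (9780, CDG, BOS, 6, LA)}.
Projecting to code, pid, city (4 duplicate(s) eliminated): {(CDG, 11, LA), (CDG, 34, DC), (CDG, 6, LA), (IAD, 11, DEN), (IAD, 18, SF), (JFK, 19, SF), (JFK, 26, ATL), (NRT, 36, LA)}
Filtering on code = NRT leaves {(NRT, 36, LA)}.

{(NRT, 36, LA)}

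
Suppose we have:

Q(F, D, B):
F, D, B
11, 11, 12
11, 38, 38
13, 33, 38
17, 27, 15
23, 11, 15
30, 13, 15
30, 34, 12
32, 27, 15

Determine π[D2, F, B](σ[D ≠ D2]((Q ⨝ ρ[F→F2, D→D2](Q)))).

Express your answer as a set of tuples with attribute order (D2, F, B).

{(11, 17, 15), (11, 30, 12), (11, 30, 15), (11, 32, 15), (13, 17, 15), (13, 23, 15), (13, 32, 15), (27, 23, 15), (27, 30, 15), (33, 11, 38), (34, 11, 12), (38, 13, 38)}

ρ[F→F2, D→D2]: schema becomes (F2, D2, B); tuples unchanged.
Q ⋈ ρ[F→F2, D→D2](Q) (natural join on B): {(11, 11, 12, 11, 11), (11, 11, 12, 30, 34), (11, 38, 38, 11, 38), (11, 38, 38, 13, 33), (13, 33, 38, 11, 38), (13, 33, 38, 13, 33), (17, 27, 15, 17, 27), (17, 27, 15, 23, 11), (17, 27, 15, 30, 13), (17, 27, 15, 32, 27), (23, 11, 15, 17, 27), (23, 11, 15, 23, 11), (23, 11, 15, 30, 13), (23, 11, 15, 32, 27), (30, 13, 15, 17, 27), (30, 13, 15, 23, 11), (30, 13, 15, 30, 13), (30, 13, 15, 32, 27), (30, 34, 12, 11, 11), (30, 34, 12, 30, 34), (32, 27, 15, 17, 27), (32, 27, 15, 23, 11), (32, 27, 15, 30, 13), (32, 27, 15, 32, 27)}
Apply σ_{D ≠ D2}; surviving tuples: {(11, 11, 12, 30, 34), (11, 38, 38, 13, 33), (13, 33, 38, 11, 38), (17, 27, 15, 23, 11), (17, 27, 15, 30, 13), (23, 11, 15, 17, 27), (23, 11, 15, 30, 13), (23, 11, 15, 32, 27), (30, 13, 15, 17, 27), (30, 13, 15, 23, 11), (30, 13, 15, 32, 27), (30, 34, 12, 11, 11), (32, 27, 15, 23, 11), (32, 27, 15, 30, 13)}
π_{D2, F, B} gives {(11, 17, 15), (11, 30, 12), (11, 30, 15), (11, 32, 15), (13, 17, 15), (13, 23, 15), (13, 32, 15), (27, 23, 15), (27, 30, 15), (33, 11, 38), (34, 11, 12), (38, 13, 38)} (2 duplicate(s) eliminated).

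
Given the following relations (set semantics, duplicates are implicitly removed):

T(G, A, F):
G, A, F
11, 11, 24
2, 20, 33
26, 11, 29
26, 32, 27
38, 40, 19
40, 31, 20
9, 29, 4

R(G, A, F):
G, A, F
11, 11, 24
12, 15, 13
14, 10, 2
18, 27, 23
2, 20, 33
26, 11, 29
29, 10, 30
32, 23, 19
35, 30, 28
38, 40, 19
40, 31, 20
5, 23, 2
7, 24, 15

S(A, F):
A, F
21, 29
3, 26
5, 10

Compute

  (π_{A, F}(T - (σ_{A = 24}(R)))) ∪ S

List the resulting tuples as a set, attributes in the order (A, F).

{(11, 24), (11, 29), (20, 33), (21, 29), (29, 4), (3, 26), (31, 20), (32, 27), (40, 19), (5, 10)}

Apply σ_{A = 24}; surviving tuples: {(7, 24, 15)}
Difference: {(11, 11, 24), (2, 20, 33), (26, 11, 29), (26, 32, 27), (38, 40, 19), (40, 31, 20), (9, 29, 4)} with {(7, 24, 15)} → {(11, 11, 24), (2, 20, 33), (26, 11, 29), (26, 32, 27), (38, 40, 19), (40, 31, 20), (9, 29, 4)}
π[A, F]: project onto (A, F) → {(11, 24), (11, 29), (20, 33), (29, 4), (31, 20), (32, 27), (40, 19)}
Union: {(11, 24), (11, 29), (20, 33), (29, 4), (31, 20), (32, 27), (40, 19)} with {(21, 29), (3, 26), (5, 10)} → {(11, 24), (11, 29), (20, 33), (21, 29), (29, 4), (3, 26), (31, 20), (32, 27), (40, 19), (5, 10)}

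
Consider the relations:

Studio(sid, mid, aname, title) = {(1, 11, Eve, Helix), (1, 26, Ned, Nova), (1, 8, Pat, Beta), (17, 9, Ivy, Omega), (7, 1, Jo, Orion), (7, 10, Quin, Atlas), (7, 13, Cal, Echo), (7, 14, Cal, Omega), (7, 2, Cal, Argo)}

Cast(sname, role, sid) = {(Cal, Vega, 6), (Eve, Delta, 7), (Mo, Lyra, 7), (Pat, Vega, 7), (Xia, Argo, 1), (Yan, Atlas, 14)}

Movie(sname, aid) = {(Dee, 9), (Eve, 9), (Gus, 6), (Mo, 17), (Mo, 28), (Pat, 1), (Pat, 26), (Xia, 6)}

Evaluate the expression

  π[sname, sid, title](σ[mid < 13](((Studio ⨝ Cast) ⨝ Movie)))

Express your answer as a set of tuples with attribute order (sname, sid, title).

{(Eve, 7, Argo), (Eve, 7, Atlas), (Eve, 7, Orion), (Mo, 7, Argo), (Mo, 7, Atlas), (Mo, 7, Orion), (Pat, 7, Argo), (Pat, 7, Atlas), (Pat, 7, Orion), (Xia, 1, Beta), (Xia, 1, Helix)}

Joining Studio and Cast on sid yields {(1, 11, Eve, Helix, Xia, Argo), (1, 26, Ned, Nova, Xia, Argo), (1, 8, Pat, Beta, Xia, Argo), (7, 1, Jo, Orion, Eve, Delta), (7, 1, Jo, Orion, Mo, Lyra), (7, 1, Jo, Orion, Pat, Vega), (7, 10, Quin, Atlas, Eve, Delta), (7, 10, Quin, Atlas, Mo, Lyra), (7, 10, Quin, Atlas, Pat, Vega), (7, 13, Cal, Echo, Eve, Delta), (7, 13, Cal, Echo, Mo, Lyra), (7, 13, Cal, Echo, Pat, Vega), (7, 14, Cal, Omega, Eve, Delta), (7, 14, Cal, Omega, Mo, Lyra), (7, 14, Cal, Omega, Pat, Vega), (7, 2, Cal, Argo, Eve, Delta), (7, 2, Cal, Argo, Mo, Lyra), (7, 2, Cal, Argo, Pat, Vega)}.
Joining (Studio ⨝ Cast) and Movie on sname yields {(1, 11, Eve, Helix, Xia, Argo, 6), (1, 26, Ned, Nova, Xia, Argo, 6), (1, 8, Pat, Beta, Xia, Argo, 6), (7, 1, Jo, Orion, Eve, Delta, 9), (7, 1, Jo, Orion, Mo, Lyra, 17), (7, 1, Jo, Orion, Mo, Lyra, 28), (7, 1, Jo, Orion, Pat, Vega, 1), (7, 1, Jo, Orion, Pat, Vega, 26), (7, 10, Quin, Atlas, Eve, Delta, 9), (7, 10, Quin, Atlas, Mo, Lyra, 17), (7, 10, Quin, Atlas, Mo, Lyra, 28), (7, 10, Quin, Atlas, Pat, Vega, 1), (7, 10, Quin, Atlas, Pat, Vega, 26), (7, 13, Cal, Echo, Eve, Delta, 9), (7, 13, Cal, Echo, Mo, Lyra, 17), (7, 13, Cal, Echo, Mo, Lyra, 28), (7, 13, Cal, Echo, Pat, Vega, 1), (7, 13, Cal, Echo, Pat, Vega, 26), (7, 14, Cal, Omega, Eve, Delta, 9), (7, 14, Cal, Omega, Mo, Lyra, 17), (7, 14, Cal, Omega, Mo, Lyra, 28), (7, 14, Cal, Omega, Pat, Vega, 1), (7, 14, Cal, Omega, Pat, Vega, 26), (7, 2, Cal, Argo, Eve, Delta, 9), (7, 2, Cal, Argo, Mo, Lyra, 17), (7, 2, Cal, Argo, Mo, Lyra, 28), (7, 2, Cal, Argo, Pat, Vega, 1), (7, 2, Cal, Argo, Pat, Vega, 26)}.
Filtering on mid < 13 leaves {(1, 11, Eve, Helix, Xia, Argo, 6), (1, 8, Pat, Beta, Xia, Argo, 6), (7, 1, Jo, Orion, Eve, Delta, 9), (7, 1, Jo, Orion, Mo, Lyra, 17), (7, 1, Jo, Orion, Mo, Lyra, 28), (7, 1, Jo, Orion, Pat, Vega, 1), (7, 1, Jo, Orion, Pat, Vega, 26), (7, 10, Quin, Atlas, Eve, Delta, 9), (7, 10, Quin, Atlas, Mo, Lyra, 17), (7, 10, Quin, Atlas, Mo, Lyra, 28), (7, 10, Quin, Atlas, Pat, Vega, 1), (7, 10, Quin, Atlas, Pat, Vega, 26), (7, 2, Cal, Argo, Eve, Delta, 9), (7, 2, Cal, Argo, Mo, Lyra, 17), (7, 2, Cal, Argo, Mo, Lyra, 28), (7, 2, Cal, Argo, Pat, Vega, 1), (7, 2, Cal, Argo, Pat, Vega, 26)}.
Keep only column(s) sname, sid, title (6 duplicate(s) eliminated): {(Eve, 7, Argo), (Eve, 7, Atlas), (Eve, 7, Orion), (Mo, 7, Argo), (Mo, 7, Atlas), (Mo, 7, Orion), (Pat, 7, Argo), (Pat, 7, Atlas), (Pat, 7, Orion), (Xia, 1, Beta), (Xia, 1, Helix)}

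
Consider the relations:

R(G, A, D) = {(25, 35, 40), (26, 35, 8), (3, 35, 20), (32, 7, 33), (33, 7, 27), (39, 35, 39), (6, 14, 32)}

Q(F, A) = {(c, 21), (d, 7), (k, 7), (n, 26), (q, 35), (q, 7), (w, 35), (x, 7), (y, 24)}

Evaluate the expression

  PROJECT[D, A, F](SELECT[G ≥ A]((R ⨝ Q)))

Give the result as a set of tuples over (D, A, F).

{(27, 7, d), (27, 7, k), (27, 7, q), (27, 7, x), (33, 7, d), (33, 7, k), (33, 7, q), (33, 7, x), (39, 35, q), (39, 35, w)}

Joining R and Q on A yields {(25, 35, 40, q), (25, 35, 40, w), (26, 35, 8, q), (26, 35, 8, w), (3, 35, 20, q), (3, 35, 20, w), (32, 7, 33, d), (32, 7, 33, k), (32, 7, 33, q), (32, 7, 33, x), (33, 7, 27, d), (33, 7, 27, k), (33, 7, 27, q), (33, 7, 27, x), (39, 35, 39, q), (39, 35, 39, w)}.
Selection G ≥ A: {(32, 7, 33, d), (32, 7, 33, k), (32, 7, 33, q), (32, 7, 33, x), (33, 7, 27, d), (33, 7, 27, k), (33, 7, 27, q), (33, 7, 27, x), (39, 35, 39, q), (39, 35, 39, w)}
Keep only column(s) D, A, F: {(27, 7, d), (27, 7, k), (27, 7, q), (27, 7, x), (33, 7, d), (33, 7, k), (33, 7, q), (33, 7, x), (39, 35, q), (39, 35, w)}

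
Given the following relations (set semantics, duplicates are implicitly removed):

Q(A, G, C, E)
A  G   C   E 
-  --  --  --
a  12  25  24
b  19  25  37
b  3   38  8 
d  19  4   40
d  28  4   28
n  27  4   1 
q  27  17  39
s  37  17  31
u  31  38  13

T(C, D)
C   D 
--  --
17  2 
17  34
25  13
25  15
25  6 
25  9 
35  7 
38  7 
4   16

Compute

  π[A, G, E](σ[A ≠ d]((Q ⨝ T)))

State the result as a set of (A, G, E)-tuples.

Joining Q and T on C yields {(a, 12, 25, 24, 13), (a, 12, 25, 24, 15), (a, 12, 25, 24, 6), (a, 12, 25, 24, 9), (b, 19, 25, 37, 13), (b, 19, 25, 37, 15), (b, 19, 25, 37, 6), (b, 19, 25, 37, 9), (b, 3, 38, 8, 7), (d, 19, 4, 40, 16), (d, 28, 4, 28, 16), (n, 27, 4, 1, 16), (q, 27, 17, 39, 2), (q, 27, 17, 39, 34), (s, 37, 17, 31, 2), (s, 37, 17, 31, 34), (u, 31, 38, 13, 7)}.
Selection A ≠ d: {(a, 12, 25, 24, 13), (a, 12, 25, 24, 15), (a, 12, 25, 24, 6), (a, 12, 25, 24, 9), (b, 19, 25, 37, 13), (b, 19, 25, 37, 15), (b, 19, 25, 37, 6), (b, 19, 25, 37, 9), (b, 3, 38, 8, 7), (n, 27, 4, 1, 16), (q, 27, 17, 39, 2), (q, 27, 17, 39, 34), (s, 37, 17, 31, 2), (s, 37, 17, 31, 34), (u, 31, 38, 13, 7)}
π[A, G, E]: project onto (A, G, E) (8 duplicate(s) eliminated) → {(a, 12, 24), (b, 19, 37), (b, 3, 8), (n, 27, 1), (q, 27, 39), (s, 37, 31), (u, 31, 13)}

{(a, 12, 24), (b, 19, 37), (b, 3, 8), (n, 27, 1), (q, 27, 39), (s, 37, 31), (u, 31, 13)}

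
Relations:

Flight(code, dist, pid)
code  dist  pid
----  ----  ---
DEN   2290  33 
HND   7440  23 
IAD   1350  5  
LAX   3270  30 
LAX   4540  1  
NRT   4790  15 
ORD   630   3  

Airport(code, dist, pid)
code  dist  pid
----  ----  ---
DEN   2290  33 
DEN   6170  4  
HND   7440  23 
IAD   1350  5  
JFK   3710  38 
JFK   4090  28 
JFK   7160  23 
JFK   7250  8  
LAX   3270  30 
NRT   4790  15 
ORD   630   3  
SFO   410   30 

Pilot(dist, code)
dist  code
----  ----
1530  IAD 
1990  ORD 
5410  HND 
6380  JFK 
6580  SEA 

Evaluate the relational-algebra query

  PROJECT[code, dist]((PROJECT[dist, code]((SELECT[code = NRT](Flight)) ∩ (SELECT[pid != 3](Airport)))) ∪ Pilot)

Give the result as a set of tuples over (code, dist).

Selection code = NRT: {(NRT, 4790, 15)}
Selection pid != 3: {(DEN, 2290, 33), (DEN, 6170, 4), (HND, 7440, 23), (IAD, 1350, 5), (JFK, 3710, 38), (JFK, 4090, 28), (JFK, 7160, 23), (JFK, 7250, 8), (LAX, 3270, 30), (NRT, 4790, 15), (SFO, 410, 30)}
Taking the intersection: {(NRT, 4790, 15)}
π_{dist, code} gives {(4790, NRT)}.
Taking the union: {(1530, IAD), (1990, ORD), (4790, NRT), (5410, HND), (6380, JFK), (6580, SEA)}
π_{code, dist} gives {(HND, 5410), (IAD, 1530), (JFK, 6380), (NRT, 4790), (ORD, 1990), (SEA, 6580)}.

{(HND, 5410), (IAD, 1530), (JFK, 6380), (NRT, 4790), (ORD, 1990), (SEA, 6580)}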